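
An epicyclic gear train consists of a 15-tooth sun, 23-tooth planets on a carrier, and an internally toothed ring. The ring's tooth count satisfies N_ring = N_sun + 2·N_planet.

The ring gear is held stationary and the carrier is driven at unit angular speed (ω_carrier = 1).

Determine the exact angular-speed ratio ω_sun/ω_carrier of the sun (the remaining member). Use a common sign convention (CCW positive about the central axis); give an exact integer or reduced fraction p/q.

N_ring = 15 + 2·23 = 61
15(ω_s−ω_c) = −61(ω_r−ω_c),  ω_r=0, ω_c=1
ω_s = 1 − (61/15)(0−1) = 76/15
ω_s/ω_c = 76/15

76/15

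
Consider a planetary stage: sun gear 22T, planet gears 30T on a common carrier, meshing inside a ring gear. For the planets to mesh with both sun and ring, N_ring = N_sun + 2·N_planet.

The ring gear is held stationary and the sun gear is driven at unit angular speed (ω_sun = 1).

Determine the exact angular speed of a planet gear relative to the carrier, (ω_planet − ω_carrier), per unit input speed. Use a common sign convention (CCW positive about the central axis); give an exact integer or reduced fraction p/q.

N_ring = 22 + 2·30 = 82
22(ω_s−ω_c) = −82(ω_r−ω_c),  ω_r=0, ω_s=1
22(1−ω_c) = −82(0−ω_c)  ⇒  104ω_c = 22  ⇒  ω_c = 11/52
sun–planet: 22·(1−11/52) = −30·(ω_p−ω_c)  ⇒  ω_p−ω_c = −(22/30)·(41/52) = -451/780

-451/780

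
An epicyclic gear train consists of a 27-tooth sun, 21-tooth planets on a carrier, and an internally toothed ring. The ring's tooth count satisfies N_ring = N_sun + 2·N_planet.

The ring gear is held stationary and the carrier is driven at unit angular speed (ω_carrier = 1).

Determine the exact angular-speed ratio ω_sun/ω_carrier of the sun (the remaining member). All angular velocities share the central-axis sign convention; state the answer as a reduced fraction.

32/9

N_ring = 27 + 2·21 = 69
27(ω_s−ω_c) = −69(ω_r−ω_c),  ω_r=0, ω_c=1
ω_s = 1 − (69/27)(0−1) = 32/9
ω_s/ω_c = 32/9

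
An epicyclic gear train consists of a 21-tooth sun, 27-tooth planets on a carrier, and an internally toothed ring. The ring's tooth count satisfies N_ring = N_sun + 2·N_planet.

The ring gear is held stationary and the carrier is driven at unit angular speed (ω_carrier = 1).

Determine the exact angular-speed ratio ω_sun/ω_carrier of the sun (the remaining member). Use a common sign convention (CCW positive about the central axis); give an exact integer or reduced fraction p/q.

N_ring = 21 + 2·27 = 75
21(ω_s−ω_c) = −75(ω_r−ω_c),  ω_r=0, ω_c=1
ω_s = 1 − (75/21)(0−1) = 32/7
ω_s/ω_c = 32/7

32/7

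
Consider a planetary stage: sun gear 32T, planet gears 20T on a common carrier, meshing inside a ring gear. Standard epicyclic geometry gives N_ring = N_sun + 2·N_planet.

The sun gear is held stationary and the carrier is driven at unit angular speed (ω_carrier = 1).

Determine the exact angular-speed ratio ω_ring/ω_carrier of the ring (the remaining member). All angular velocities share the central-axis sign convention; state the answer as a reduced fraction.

N_ring = 32 + 2·20 = 72
32(ω_s−ω_c) = −72(ω_r−ω_c),  ω_s=0, ω_c=1
ω_r = 1 − (32/72)(0−1) = 13/9
ω_r/ω_c = 13/9

13/9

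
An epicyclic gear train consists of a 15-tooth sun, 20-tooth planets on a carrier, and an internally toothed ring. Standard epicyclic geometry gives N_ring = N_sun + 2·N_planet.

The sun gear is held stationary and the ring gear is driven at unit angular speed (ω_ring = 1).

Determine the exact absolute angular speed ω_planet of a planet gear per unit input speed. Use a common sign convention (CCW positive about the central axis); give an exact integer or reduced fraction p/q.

11/8

N_ring = 15 + 2·20 = 55
15(ω_s−ω_c) = −55(ω_r−ω_c),  ω_s=0, ω_r=1
15(0−ω_c) = −55(1−ω_c)  ⇒  70ω_c = 55  ⇒  ω_c = 11/14
sun–planet: 15·(0−11/14) = −20·(ω_p−ω_c)  ⇒  ω_p−ω_c = −(15/20)·(-11/14) = 33/56
ω_p = 11/14 + 33/56 = 11/8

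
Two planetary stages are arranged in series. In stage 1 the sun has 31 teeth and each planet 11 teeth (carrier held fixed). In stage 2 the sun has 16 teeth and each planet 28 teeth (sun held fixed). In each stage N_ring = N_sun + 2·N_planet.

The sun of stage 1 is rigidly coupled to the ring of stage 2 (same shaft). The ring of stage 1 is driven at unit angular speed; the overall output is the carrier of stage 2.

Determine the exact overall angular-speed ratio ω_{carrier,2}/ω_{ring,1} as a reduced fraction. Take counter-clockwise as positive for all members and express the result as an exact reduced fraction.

Stage 1: N_ring = 31 + 2·11 = 53
Stage 1: 31(ω_s−ω_c) = −53(ω_r−ω_c),  ω_c=0, ω_r=1
Stage 1: ω_s = 0 − (53/31)(1−0) = -53/31
  ⇒ ω_s¹/ω_r¹ = -53/31
Stage 2: N_ring = 16 + 2·28 = 72
Stage 2: 16(ω_s−ω_c) = −72(ω_r−ω_c),  ω_s=0, ω_r=1
Stage 2: 16(0−ω_c) = −72(1−ω_c)  ⇒  88ω_c = 72  ⇒  ω_c = 9/11
  ⇒ ω_c²/ω_r² = 9/11
Coupling ω_r² = ω_s¹ ⇒ overall = -53/31 × 9/11 = -477/341

-477/341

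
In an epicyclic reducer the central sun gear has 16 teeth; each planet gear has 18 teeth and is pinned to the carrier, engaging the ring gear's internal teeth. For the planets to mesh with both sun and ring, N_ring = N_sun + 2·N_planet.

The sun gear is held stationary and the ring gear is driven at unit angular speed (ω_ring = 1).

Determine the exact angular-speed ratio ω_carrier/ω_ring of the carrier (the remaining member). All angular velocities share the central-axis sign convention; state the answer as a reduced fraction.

13/17

N_ring = 16 + 2·18 = 52
16(ω_s−ω_c) = −52(ω_r−ω_c),  ω_s=0, ω_r=1
16(0−ω_c) = −52(1−ω_c)  ⇒  68ω_c = 52  ⇒  ω_c = 13/17
ω_c/ω_r = 13/17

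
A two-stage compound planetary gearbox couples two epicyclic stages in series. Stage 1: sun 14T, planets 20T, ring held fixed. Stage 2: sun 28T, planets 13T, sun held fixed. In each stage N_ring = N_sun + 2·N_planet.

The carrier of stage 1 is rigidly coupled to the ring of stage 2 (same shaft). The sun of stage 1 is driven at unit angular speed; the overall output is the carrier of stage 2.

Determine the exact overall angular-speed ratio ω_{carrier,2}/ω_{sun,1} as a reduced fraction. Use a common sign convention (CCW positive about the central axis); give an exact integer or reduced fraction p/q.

189/1394

Stage 1: N_ring = 14 + 2·20 = 54
Stage 1: 14(ω_s−ω_c) = −54(ω_r−ω_c),  ω_r=0, ω_s=1
Stage 1: 14(1−ω_c) = −54(0−ω_c)  ⇒  68ω_c = 14  ⇒  ω_c = 7/34
  ⇒ ω_c¹/ω_s¹ = 7/34
Stage 2: N_ring = 28 + 2·13 = 54
Stage 2: 28(ω_s−ω_c) = −54(ω_r−ω_c),  ω_s=0, ω_r=1
Stage 2: 28(0−ω_c) = −54(1−ω_c)  ⇒  82ω_c = 54  ⇒  ω_c = 27/41
  ⇒ ω_c²/ω_r² = 27/41
Coupling ω_r² = ω_c¹ ⇒ overall = 7/34 × 27/41 = 189/1394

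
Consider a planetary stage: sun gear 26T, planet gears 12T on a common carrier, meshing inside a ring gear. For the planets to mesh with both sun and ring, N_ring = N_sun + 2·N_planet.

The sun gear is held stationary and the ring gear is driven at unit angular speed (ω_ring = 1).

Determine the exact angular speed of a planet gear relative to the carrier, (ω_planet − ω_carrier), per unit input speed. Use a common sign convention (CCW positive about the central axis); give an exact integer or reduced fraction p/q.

N_ring = 26 + 2·12 = 50
26(ω_s−ω_c) = −50(ω_r−ω_c),  ω_s=0, ω_r=1
26(0−ω_c) = −50(1−ω_c)  ⇒  76ω_c = 50  ⇒  ω_c = 25/38
sun–planet: 26·(0−25/38) = −12·(ω_p−ω_c)  ⇒  ω_p−ω_c = −(26/12)·(-25/38) = 325/228

325/228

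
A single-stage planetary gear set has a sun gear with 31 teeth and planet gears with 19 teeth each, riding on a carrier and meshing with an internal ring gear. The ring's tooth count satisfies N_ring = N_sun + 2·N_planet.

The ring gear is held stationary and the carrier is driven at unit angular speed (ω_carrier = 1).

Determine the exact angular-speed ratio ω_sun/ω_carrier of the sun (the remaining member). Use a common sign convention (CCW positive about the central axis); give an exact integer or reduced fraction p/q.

N_ring = 31 + 2·19 = 69
31(ω_s−ω_c) = −69(ω_r−ω_c),  ω_r=0, ω_c=1
ω_s = 1 − (69/31)(0−1) = 100/31
ω_s/ω_c = 100/31

100/31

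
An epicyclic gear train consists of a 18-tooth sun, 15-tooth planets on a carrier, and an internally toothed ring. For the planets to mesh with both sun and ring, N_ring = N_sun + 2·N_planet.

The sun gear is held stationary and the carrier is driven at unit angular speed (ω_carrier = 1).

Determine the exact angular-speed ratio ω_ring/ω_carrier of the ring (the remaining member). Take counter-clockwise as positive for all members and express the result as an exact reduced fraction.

N_ring = 18 + 2·15 = 48
18(ω_s−ω_c) = −48(ω_r−ω_c),  ω_s=0, ω_c=1
ω_r = 1 − (18/48)(0−1) = 11/8
ω_r/ω_c = 11/8

11/8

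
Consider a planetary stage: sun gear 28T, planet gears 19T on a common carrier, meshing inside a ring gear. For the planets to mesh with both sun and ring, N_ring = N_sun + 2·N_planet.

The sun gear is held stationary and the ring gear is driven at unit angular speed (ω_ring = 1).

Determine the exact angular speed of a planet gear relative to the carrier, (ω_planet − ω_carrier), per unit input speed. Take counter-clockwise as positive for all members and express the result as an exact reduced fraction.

N_ring = 28 + 2·19 = 66
28(ω_s−ω_c) = −66(ω_r−ω_c),  ω_s=0, ω_r=1
28(0−ω_c) = −66(1−ω_c)  ⇒  94ω_c = 66  ⇒  ω_c = 33/47
sun–planet: 28·(0−33/47) = −19·(ω_p−ω_c)  ⇒  ω_p−ω_c = −(28/19)·(-33/47) = 924/893

924/893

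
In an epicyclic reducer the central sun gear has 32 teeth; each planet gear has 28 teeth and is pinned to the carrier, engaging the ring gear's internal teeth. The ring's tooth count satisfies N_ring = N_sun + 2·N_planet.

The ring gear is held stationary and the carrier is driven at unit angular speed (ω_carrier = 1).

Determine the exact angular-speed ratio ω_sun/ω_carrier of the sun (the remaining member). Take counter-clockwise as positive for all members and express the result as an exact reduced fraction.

N_ring = 32 + 2·28 = 88
32(ω_s−ω_c) = −88(ω_r−ω_c),  ω_r=0, ω_c=1
ω_s = 1 − (88/32)(0−1) = 15/4
ω_s/ω_c = 15/4

15/4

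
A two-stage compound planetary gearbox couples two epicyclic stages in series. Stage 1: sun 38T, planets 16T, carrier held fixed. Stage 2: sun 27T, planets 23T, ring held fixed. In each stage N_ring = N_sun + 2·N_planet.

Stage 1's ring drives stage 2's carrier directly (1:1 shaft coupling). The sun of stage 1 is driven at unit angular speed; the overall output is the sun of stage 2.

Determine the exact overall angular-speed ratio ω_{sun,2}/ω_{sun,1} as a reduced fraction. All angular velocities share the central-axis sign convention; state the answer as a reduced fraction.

Stage 1: N_ring = 38 + 2·16 = 70
Stage 1: 38(ω_s−ω_c) = −70(ω_r−ω_c),  ω_c=0, ω_s=1
Stage 1: ω_r = 0 − (38/70)(1−0) = -19/35
  ⇒ ω_r¹/ω_s¹ = -19/35
Stage 2: N_ring = 27 + 2·23 = 73
Stage 2: 27(ω_s−ω_c) = −73(ω_r−ω_c),  ω_r=0, ω_c=1
Stage 2: ω_s = 1 − (73/27)(0−1) = 100/27
  ⇒ ω_s²/ω_c² = 100/27
Coupling ω_c² = ω_r¹ ⇒ overall = -19/35 × 100/27 = -380/189

-380/189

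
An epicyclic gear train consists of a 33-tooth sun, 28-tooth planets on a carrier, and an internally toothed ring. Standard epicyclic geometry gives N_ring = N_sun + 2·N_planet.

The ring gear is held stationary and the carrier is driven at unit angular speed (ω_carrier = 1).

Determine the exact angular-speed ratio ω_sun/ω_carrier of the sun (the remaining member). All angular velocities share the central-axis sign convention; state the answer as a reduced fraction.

N_ring = 33 + 2·28 = 89
33(ω_s−ω_c) = −89(ω_r−ω_c),  ω_r=0, ω_c=1
ω_s = 1 − (89/33)(0−1) = 122/33
ω_s/ω_c = 122/33

122/33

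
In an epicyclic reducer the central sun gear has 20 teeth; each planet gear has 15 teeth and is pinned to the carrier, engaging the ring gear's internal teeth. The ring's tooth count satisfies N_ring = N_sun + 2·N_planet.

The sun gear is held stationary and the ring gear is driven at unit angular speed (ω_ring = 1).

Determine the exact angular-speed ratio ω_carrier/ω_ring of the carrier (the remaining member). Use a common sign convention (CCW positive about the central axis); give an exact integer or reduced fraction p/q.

5/7

N_ring = 20 + 2·15 = 50
20(ω_s−ω_c) = −50(ω_r−ω_c),  ω_s=0, ω_r=1
20(0−ω_c) = −50(1−ω_c)  ⇒  70ω_c = 50  ⇒  ω_c = 5/7
ω_c/ω_r = 5/7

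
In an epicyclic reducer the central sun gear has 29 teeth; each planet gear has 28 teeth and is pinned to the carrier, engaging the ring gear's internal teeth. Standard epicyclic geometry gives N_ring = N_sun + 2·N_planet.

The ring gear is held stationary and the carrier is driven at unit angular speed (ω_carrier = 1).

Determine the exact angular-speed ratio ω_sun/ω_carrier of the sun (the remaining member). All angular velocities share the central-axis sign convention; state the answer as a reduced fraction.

N_ring = 29 + 2·28 = 85
29(ω_s−ω_c) = −85(ω_r−ω_c),  ω_r=0, ω_c=1
ω_s = 1 − (85/29)(0−1) = 114/29
ω_s/ω_c = 114/29

114/29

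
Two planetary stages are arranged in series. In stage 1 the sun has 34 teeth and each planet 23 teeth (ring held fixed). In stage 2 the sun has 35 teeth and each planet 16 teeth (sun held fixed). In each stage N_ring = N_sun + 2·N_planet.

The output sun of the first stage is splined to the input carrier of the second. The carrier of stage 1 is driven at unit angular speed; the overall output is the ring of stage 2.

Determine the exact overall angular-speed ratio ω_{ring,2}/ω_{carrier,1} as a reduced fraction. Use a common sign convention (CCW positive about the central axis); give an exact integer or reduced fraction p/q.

342/67

Stage 1: N_ring = 34 + 2·23 = 80
Stage 1: 34(ω_s−ω_c) = −80(ω_r−ω_c),  ω_r=0, ω_c=1
Stage 1: ω_s = 1 − (80/34)(0−1) = 57/17
  ⇒ ω_s¹/ω_c¹ = 57/17
Stage 2: N_ring = 35 + 2·16 = 67
Stage 2: 35(ω_s−ω_c) = −67(ω_r−ω_c),  ω_s=0, ω_c=1
Stage 2: ω_r = 1 − (35/67)(0−1) = 102/67
  ⇒ ω_r²/ω_c² = 102/67
Coupling ω_c² = ω_s¹ ⇒ overall = 57/17 × 102/67 = 342/67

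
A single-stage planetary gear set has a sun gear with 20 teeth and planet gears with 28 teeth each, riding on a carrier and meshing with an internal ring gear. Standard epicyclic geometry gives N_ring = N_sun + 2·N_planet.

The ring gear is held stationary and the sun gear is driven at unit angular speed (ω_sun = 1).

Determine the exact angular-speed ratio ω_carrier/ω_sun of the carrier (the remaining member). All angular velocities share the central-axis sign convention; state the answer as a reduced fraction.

5/24

N_ring = 20 + 2·28 = 76
20(ω_s−ω_c) = −76(ω_r−ω_c),  ω_r=0, ω_s=1
20(1−ω_c) = −76(0−ω_c)  ⇒  96ω_c = 20  ⇒  ω_c = 5/24
ω_c/ω_s = 5/24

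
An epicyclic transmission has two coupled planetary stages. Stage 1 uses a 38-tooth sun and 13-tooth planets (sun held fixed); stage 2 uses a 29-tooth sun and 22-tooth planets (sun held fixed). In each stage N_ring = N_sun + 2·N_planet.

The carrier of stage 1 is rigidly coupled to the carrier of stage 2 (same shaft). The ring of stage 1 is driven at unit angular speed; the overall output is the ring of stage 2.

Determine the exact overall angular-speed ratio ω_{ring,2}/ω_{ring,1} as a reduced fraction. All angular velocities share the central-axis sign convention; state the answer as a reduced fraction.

Stage 1: N_ring = 38 + 2·13 = 64
Stage 1: 38(ω_s−ω_c) = −64(ω_r−ω_c),  ω_s=0, ω_r=1
Stage 1: 38(0−ω_c) = −64(1−ω_c)  ⇒  102ω_c = 64  ⇒  ω_c = 32/51
  ⇒ ω_c¹/ω_r¹ = 32/51
Stage 2: N_ring = 29 + 2·22 = 73
Stage 2: 29(ω_s−ω_c) = −73(ω_r−ω_c),  ω_s=0, ω_c=1
Stage 2: ω_r = 1 − (29/73)(0−1) = 102/73
  ⇒ ω_r²/ω_c² = 102/73
Coupling ω_c² = ω_c¹ ⇒ overall = 32/51 × 102/73 = 64/73

64/73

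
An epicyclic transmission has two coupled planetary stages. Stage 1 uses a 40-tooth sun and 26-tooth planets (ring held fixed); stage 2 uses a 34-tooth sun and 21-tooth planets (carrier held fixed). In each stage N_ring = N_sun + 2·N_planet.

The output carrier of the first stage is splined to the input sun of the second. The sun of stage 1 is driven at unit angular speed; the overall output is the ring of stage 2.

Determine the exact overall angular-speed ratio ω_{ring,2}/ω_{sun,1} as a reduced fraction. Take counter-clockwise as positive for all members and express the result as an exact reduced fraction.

-85/627

Stage 1: N_ring = 40 + 2·26 = 92
Stage 1: 40(ω_s−ω_c) = −92(ω_r−ω_c),  ω_r=0, ω_s=1
Stage 1: 40(1−ω_c) = −92(0−ω_c)  ⇒  132ω_c = 40  ⇒  ω_c = 10/33
  ⇒ ω_c¹/ω_s¹ = 10/33
Stage 2: N_ring = 34 + 2·21 = 76
Stage 2: 34(ω_s−ω_c) = −76(ω_r−ω_c),  ω_c=0, ω_s=1
Stage 2: ω_r = 0 − (34/76)(1−0) = -17/38
  ⇒ ω_r²/ω_s² = -17/38
Coupling ω_s² = ω_c¹ ⇒ overall = 10/33 × -17/38 = -85/627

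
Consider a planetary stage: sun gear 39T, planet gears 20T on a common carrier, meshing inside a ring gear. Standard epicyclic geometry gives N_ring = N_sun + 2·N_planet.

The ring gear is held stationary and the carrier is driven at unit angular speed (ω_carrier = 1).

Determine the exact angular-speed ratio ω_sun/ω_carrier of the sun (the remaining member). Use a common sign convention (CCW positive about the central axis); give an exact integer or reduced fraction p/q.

118/39

N_ring = 39 + 2·20 = 79
39(ω_s−ω_c) = −79(ω_r−ω_c),  ω_r=0, ω_c=1
ω_s = 1 − (79/39)(0−1) = 118/39
ω_s/ω_c = 118/39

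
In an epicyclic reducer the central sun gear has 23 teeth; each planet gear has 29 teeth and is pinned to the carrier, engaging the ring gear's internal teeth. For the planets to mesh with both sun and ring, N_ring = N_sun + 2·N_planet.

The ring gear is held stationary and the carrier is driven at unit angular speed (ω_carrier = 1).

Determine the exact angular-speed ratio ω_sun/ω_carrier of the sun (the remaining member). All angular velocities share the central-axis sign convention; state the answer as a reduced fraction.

N_ring = 23 + 2·29 = 81
23(ω_s−ω_c) = −81(ω_r−ω_c),  ω_r=0, ω_c=1
ω_s = 1 − (81/23)(0−1) = 104/23
ω_s/ω_c = 104/23

104/23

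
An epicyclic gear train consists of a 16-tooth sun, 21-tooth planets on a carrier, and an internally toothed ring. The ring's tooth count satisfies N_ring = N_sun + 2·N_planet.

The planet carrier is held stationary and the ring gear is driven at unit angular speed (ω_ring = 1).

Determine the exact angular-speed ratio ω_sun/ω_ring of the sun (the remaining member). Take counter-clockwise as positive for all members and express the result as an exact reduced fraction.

N_ring = 16 + 2·21 = 58
16(ω_s−ω_c) = −58(ω_r−ω_c),  ω_c=0, ω_r=1
ω_s = 0 − (58/16)(1−0) = -29/8
ω_s/ω_r = -29/8

-29/8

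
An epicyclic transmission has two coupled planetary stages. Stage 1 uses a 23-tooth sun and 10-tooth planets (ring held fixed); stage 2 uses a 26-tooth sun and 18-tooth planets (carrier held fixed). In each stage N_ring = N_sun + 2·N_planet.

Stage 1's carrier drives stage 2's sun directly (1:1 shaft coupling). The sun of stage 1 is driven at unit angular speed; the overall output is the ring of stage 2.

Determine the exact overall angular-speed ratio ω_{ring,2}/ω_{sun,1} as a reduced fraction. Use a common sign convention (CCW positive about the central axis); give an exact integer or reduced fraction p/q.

-299/2046

Stage 1: N_ring = 23 + 2·10 = 43
Stage 1: 23(ω_s−ω_c) = −43(ω_r−ω_c),  ω_r=0, ω_s=1
Stage 1: 23(1−ω_c) = −43(0−ω_c)  ⇒  66ω_c = 23  ⇒  ω_c = 23/66
  ⇒ ω_c¹/ω_s¹ = 23/66
Stage 2: N_ring = 26 + 2·18 = 62
Stage 2: 26(ω_s−ω_c) = −62(ω_r−ω_c),  ω_c=0, ω_s=1
Stage 2: ω_r = 0 − (26/62)(1−0) = -13/31
  ⇒ ω_r²/ω_s² = -13/31
Coupling ω_s² = ω_c¹ ⇒ overall = 23/66 × -13/31 = -299/2046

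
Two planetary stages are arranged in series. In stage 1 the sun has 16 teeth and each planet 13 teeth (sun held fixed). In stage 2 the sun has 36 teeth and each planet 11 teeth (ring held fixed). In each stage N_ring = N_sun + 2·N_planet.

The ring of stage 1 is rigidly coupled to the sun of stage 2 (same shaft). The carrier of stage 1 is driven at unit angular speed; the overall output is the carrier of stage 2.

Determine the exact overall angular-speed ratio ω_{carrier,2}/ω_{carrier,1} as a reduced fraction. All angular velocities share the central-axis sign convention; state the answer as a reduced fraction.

174/329

Stage 1: N_ring = 16 + 2·13 = 42
Stage 1: 16(ω_s−ω_c) = −42(ω_r−ω_c),  ω_s=0, ω_c=1
Stage 1: ω_r = 1 − (16/42)(0−1) = 29/21
  ⇒ ω_r¹/ω_c¹ = 29/21
Stage 2: N_ring = 36 + 2·11 = 58
Stage 2: 36(ω_s−ω_c) = −58(ω_r−ω_c),  ω_r=0, ω_s=1
Stage 2: 36(1−ω_c) = −58(0−ω_c)  ⇒  94ω_c = 36  ⇒  ω_c = 18/47
  ⇒ ω_c²/ω_s² = 18/47
Coupling ω_s² = ω_r¹ ⇒ overall = 29/21 × 18/47 = 174/329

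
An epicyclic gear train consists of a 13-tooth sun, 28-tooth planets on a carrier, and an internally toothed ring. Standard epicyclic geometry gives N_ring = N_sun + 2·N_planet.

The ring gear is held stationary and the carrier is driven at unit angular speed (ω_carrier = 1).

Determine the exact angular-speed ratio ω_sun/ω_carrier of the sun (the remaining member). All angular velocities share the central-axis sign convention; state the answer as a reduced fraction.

82/13

N_ring = 13 + 2·28 = 69
13(ω_s−ω_c) = −69(ω_r−ω_c),  ω_r=0, ω_c=1
ω_s = 1 − (69/13)(0−1) = 82/13
ω_s/ω_c = 82/13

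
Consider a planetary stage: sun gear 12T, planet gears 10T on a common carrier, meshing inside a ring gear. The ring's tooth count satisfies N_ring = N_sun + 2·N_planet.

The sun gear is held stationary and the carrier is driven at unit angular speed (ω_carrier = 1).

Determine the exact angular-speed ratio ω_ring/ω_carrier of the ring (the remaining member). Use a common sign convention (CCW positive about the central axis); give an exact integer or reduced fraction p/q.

N_ring = 12 + 2·10 = 32
12(ω_s−ω_c) = −32(ω_r−ω_c),  ω_s=0, ω_c=1
ω_r = 1 − (12/32)(0−1) = 11/8
ω_r/ω_c = 11/8

11/8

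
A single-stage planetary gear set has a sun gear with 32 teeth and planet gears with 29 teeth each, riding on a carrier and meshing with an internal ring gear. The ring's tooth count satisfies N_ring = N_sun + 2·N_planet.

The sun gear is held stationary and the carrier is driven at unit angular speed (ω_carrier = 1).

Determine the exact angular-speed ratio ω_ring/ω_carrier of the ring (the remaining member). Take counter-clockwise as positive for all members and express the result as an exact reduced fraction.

N_ring = 32 + 2·29 = 90
32(ω_s−ω_c) = −90(ω_r−ω_c),  ω_s=0, ω_c=1
ω_r = 1 − (32/90)(0−1) = 61/45
ω_r/ω_c = 61/45

61/45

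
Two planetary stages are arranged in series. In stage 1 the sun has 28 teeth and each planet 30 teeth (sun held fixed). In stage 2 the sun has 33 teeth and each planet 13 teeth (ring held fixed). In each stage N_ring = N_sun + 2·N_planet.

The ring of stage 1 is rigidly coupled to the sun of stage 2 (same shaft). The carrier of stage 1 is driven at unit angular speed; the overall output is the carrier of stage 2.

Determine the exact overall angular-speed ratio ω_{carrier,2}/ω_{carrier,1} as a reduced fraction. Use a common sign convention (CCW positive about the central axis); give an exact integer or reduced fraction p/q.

87/184

Stage 1: N_ring = 28 + 2·30 = 88
Stage 1: 28(ω_s−ω_c) = −88(ω_r−ω_c),  ω_s=0, ω_c=1
Stage 1: ω_r = 1 − (28/88)(0−1) = 29/22
  ⇒ ω_r¹/ω_c¹ = 29/22
Stage 2: N_ring = 33 + 2·13 = 59
Stage 2: 33(ω_s−ω_c) = −59(ω_r−ω_c),  ω_r=0, ω_s=1
Stage 2: 33(1−ω_c) = −59(0−ω_c)  ⇒  92ω_c = 33  ⇒  ω_c = 33/92
  ⇒ ω_c²/ω_s² = 33/92
Coupling ω_s² = ω_r¹ ⇒ overall = 29/22 × 33/92 = 87/184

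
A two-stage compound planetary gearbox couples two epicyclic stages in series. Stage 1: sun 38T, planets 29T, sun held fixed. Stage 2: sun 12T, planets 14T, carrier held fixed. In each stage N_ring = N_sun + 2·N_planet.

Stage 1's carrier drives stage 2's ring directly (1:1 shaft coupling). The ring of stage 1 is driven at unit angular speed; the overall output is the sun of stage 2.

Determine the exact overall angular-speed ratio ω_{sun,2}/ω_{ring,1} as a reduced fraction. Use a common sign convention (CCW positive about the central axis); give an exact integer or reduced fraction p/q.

Stage 1: N_ring = 38 + 2·29 = 96
Stage 1: 38(ω_s−ω_c) = −96(ω_r−ω_c),  ω_s=0, ω_r=1
Stage 1: 38(0−ω_c) = −96(1−ω_c)  ⇒  134ω_c = 96  ⇒  ω_c = 48/67
  ⇒ ω_c¹/ω_r¹ = 48/67
Stage 2: N_ring = 12 + 2·14 = 40
Stage 2: 12(ω_s−ω_c) = −40(ω_r−ω_c),  ω_c=0, ω_r=1
Stage 2: ω_s = 0 − (40/12)(1−0) = -10/3
  ⇒ ω_s²/ω_r² = -10/3
Coupling ω_r² = ω_c¹ ⇒ overall = 48/67 × -10/3 = -160/67

-160/67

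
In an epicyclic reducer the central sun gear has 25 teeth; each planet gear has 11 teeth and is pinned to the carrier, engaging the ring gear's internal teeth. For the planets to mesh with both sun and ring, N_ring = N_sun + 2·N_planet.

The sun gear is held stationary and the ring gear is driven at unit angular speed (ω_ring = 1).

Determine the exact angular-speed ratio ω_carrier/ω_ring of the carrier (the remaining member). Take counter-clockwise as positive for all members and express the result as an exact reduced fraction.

47/72

N_ring = 25 + 2·11 = 47
25(ω_s−ω_c) = −47(ω_r−ω_c),  ω_s=0, ω_r=1
25(0−ω_c) = −47(1−ω_c)  ⇒  72ω_c = 47  ⇒  ω_c = 47/72
ω_c/ω_r = 47/72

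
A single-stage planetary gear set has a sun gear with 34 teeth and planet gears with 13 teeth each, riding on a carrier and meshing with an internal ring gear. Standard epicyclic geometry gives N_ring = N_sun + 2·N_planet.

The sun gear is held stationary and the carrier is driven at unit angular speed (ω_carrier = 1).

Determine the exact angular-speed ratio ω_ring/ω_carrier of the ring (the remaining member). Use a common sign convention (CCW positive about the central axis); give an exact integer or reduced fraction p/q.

N_ring = 34 + 2·13 = 60
34(ω_s−ω_c) = −60(ω_r−ω_c),  ω_s=0, ω_c=1
ω_r = 1 − (34/60)(0−1) = 47/30
ω_r/ω_c = 47/30

47/30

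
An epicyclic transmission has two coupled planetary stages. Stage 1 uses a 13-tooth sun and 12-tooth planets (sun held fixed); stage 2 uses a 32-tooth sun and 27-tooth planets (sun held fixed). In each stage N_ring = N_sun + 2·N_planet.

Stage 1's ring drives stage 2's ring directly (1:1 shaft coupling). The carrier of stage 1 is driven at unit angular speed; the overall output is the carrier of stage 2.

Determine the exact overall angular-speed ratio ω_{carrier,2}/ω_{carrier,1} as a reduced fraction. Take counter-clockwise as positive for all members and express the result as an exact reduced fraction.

2150/2183

Stage 1: N_ring = 13 + 2·12 = 37
Stage 1: 13(ω_s−ω_c) = −37(ω_r−ω_c),  ω_s=0, ω_c=1
Stage 1: ω_r = 1 − (13/37)(0−1) = 50/37
  ⇒ ω_r¹/ω_c¹ = 50/37
Stage 2: N_ring = 32 + 2·27 = 86
Stage 2: 32(ω_s−ω_c) = −86(ω_r−ω_c),  ω_s=0, ω_r=1
Stage 2: 32(0−ω_c) = −86(1−ω_c)  ⇒  118ω_c = 86  ⇒  ω_c = 43/59
  ⇒ ω_c²/ω_r² = 43/59
Coupling ω_r² = ω_r¹ ⇒ overall = 50/37 × 43/59 = 2150/2183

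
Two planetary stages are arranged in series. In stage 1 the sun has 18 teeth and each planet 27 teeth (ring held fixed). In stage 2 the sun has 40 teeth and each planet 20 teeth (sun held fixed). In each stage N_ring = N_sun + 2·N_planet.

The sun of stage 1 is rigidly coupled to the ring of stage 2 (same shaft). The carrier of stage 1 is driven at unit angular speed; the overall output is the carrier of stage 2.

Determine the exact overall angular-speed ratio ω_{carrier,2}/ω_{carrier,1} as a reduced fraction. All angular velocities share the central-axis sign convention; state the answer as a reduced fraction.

10/3

Stage 1: N_ring = 18 + 2·27 = 72
Stage 1: 18(ω_s−ω_c) = −72(ω_r−ω_c),  ω_r=0, ω_c=1
Stage 1: ω_s = 1 − (72/18)(0−1) = 5
  ⇒ ω_s¹/ω_c¹ = 5
Stage 2: N_ring = 40 + 2·20 = 80
Stage 2: 40(ω_s−ω_c) = −80(ω_r−ω_c),  ω_s=0, ω_r=1
Stage 2: 40(0−ω_c) = −80(1−ω_c)  ⇒  120ω_c = 80  ⇒  ω_c = 2/3
  ⇒ ω_c²/ω_r² = 2/3
Coupling ω_r² = ω_s¹ ⇒ overall = 5 × 2/3 = 10/3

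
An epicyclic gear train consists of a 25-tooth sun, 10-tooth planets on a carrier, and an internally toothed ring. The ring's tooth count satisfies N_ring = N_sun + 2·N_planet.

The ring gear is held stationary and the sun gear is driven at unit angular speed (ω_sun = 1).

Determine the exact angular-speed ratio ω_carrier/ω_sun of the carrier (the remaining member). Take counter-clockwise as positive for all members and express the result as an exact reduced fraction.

N_ring = 25 + 2·10 = 45
25(ω_s−ω_c) = −45(ω_r−ω_c),  ω_r=0, ω_s=1
25(1−ω_c) = −45(0−ω_c)  ⇒  70ω_c = 25  ⇒  ω_c = 5/14
ω_c/ω_s = 5/14

5/14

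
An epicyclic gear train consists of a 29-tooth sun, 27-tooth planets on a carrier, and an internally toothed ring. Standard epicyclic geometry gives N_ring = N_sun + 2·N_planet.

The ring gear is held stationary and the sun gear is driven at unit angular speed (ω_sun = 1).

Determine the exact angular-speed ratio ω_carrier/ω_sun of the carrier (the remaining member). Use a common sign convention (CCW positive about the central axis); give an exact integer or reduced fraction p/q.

N_ring = 29 + 2·27 = 83
29(ω_s−ω_c) = −83(ω_r−ω_c),  ω_r=0, ω_s=1
29(1−ω_c) = −83(0−ω_c)  ⇒  112ω_c = 29  ⇒  ω_c = 29/112
ω_c/ω_s = 29/112

29/112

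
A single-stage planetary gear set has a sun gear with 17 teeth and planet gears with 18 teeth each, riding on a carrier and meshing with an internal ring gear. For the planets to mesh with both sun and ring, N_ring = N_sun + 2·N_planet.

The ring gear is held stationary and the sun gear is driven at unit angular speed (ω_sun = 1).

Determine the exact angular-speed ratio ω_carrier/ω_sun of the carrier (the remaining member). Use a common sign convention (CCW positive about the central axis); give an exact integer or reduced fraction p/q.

N_ring = 17 + 2·18 = 53
17(ω_s−ω_c) = −53(ω_r−ω_c),  ω_r=0, ω_s=1
17(1−ω_c) = −53(0−ω_c)  ⇒  70ω_c = 17  ⇒  ω_c = 17/70
ω_c/ω_s = 17/70

17/70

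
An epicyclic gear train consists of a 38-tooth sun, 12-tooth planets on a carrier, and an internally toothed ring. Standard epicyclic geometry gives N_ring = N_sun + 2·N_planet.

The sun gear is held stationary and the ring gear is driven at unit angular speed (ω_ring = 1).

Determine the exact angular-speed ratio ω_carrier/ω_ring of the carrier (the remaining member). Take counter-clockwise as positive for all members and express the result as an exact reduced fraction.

31/50

N_ring = 38 + 2·12 = 62
38(ω_s−ω_c) = −62(ω_r−ω_c),  ω_s=0, ω_r=1
38(0−ω_c) = −62(1−ω_c)  ⇒  100ω_c = 62  ⇒  ω_c = 31/50
ω_c/ω_r = 31/50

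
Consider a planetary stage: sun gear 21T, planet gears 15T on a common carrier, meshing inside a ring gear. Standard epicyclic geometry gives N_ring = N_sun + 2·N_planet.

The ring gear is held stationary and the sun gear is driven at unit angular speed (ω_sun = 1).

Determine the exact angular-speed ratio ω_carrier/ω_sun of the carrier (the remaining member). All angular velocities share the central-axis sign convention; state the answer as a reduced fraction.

7/24

N_ring = 21 + 2·15 = 51
21(ω_s−ω_c) = −51(ω_r−ω_c),  ω_r=0, ω_s=1
21(1−ω_c) = −51(0−ω_c)  ⇒  72ω_c = 21  ⇒  ω_c = 7/24
ω_c/ω_s = 7/24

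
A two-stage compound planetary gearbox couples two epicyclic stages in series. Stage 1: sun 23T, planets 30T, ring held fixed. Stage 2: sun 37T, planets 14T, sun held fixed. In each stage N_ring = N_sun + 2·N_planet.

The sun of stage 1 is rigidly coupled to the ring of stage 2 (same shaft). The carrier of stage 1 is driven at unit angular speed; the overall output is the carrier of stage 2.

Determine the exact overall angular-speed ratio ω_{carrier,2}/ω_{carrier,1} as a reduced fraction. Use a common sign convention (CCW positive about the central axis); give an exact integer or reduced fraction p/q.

Stage 1: N_ring = 23 + 2·30 = 83
Stage 1: 23(ω_s−ω_c) = −83(ω_r−ω_c),  ω_r=0, ω_c=1
Stage 1: ω_s = 1 − (83/23)(0−1) = 106/23
  ⇒ ω_s¹/ω_c¹ = 106/23
Stage 2: N_ring = 37 + 2·14 = 65
Stage 2: 37(ω_s−ω_c) = −65(ω_r−ω_c),  ω_s=0, ω_r=1
Stage 2: 37(0−ω_c) = −65(1−ω_c)  ⇒  102ω_c = 65  ⇒  ω_c = 65/102
  ⇒ ω_c²/ω_r² = 65/102
Coupling ω_r² = ω_s¹ ⇒ overall = 106/23 × 65/102 = 3445/1173

3445/1173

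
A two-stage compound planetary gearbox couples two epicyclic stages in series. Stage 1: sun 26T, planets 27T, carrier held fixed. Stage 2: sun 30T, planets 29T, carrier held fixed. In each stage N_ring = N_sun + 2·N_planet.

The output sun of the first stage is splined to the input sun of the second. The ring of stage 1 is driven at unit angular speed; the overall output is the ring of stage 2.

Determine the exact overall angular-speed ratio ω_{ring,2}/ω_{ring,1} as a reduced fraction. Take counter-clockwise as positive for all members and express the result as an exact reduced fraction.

Stage 1: N_ring = 26 + 2·27 = 80
Stage 1: 26(ω_s−ω_c) = −80(ω_r−ω_c),  ω_c=0, ω_r=1
Stage 1: ω_s = 0 − (80/26)(1−0) = -40/13
  ⇒ ω_s¹/ω_r¹ = -40/13
Stage 2: N_ring = 30 + 2·29 = 88
Stage 2: 30(ω_s−ω_c) = −88(ω_r−ω_c),  ω_c=0, ω_s=1
Stage 2: ω_r = 0 − (30/88)(1−0) = -15/44
  ⇒ ω_r²/ω_s² = -15/44
Coupling ω_s² = ω_s¹ ⇒ overall = -40/13 × -15/44 = 150/143

150/143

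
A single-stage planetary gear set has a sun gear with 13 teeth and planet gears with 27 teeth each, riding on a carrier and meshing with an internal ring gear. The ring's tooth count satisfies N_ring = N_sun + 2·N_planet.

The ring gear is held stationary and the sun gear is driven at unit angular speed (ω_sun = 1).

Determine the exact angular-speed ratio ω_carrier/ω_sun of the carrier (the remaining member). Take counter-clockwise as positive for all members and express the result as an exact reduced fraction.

N_ring = 13 + 2·27 = 67
13(ω_s−ω_c) = −67(ω_r−ω_c),  ω_r=0, ω_s=1
13(1−ω_c) = −67(0−ω_c)  ⇒  80ω_c = 13  ⇒  ω_c = 13/80
ω_c/ω_s = 13/80

13/80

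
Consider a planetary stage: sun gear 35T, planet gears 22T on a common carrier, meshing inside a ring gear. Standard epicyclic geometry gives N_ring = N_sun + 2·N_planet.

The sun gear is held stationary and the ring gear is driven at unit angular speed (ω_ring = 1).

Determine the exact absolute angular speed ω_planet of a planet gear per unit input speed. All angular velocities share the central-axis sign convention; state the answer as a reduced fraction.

79/44

N_ring = 35 + 2·22 = 79
35(ω_s−ω_c) = −79(ω_r−ω_c),  ω_s=0, ω_r=1
35(0−ω_c) = −79(1−ω_c)  ⇒  114ω_c = 79  ⇒  ω_c = 79/114
sun–planet: 35·(0−79/114) = −22·(ω_p−ω_c)  ⇒  ω_p−ω_c = −(35/22)·(-79/114) = 2765/2508
ω_p = 79/114 + 2765/2508 = 79/44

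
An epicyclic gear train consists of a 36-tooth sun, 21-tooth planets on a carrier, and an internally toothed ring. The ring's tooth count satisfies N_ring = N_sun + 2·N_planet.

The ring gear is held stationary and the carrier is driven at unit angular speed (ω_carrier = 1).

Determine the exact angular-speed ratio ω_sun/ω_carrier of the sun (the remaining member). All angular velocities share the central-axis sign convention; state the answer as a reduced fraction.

N_ring = 36 + 2·21 = 78
36(ω_s−ω_c) = −78(ω_r−ω_c),  ω_r=0, ω_c=1
ω_s = 1 − (78/36)(0−1) = 19/6
ω_s/ω_c = 19/6

19/6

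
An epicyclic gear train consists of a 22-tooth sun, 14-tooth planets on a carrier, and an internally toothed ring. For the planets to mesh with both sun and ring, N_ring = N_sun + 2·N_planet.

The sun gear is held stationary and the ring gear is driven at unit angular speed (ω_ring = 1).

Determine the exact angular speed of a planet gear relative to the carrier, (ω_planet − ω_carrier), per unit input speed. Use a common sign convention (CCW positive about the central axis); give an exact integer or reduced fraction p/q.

275/252

N_ring = 22 + 2·14 = 50
22(ω_s−ω_c) = −50(ω_r−ω_c),  ω_s=0, ω_r=1
22(0−ω_c) = −50(1−ω_c)  ⇒  72ω_c = 50  ⇒  ω_c = 25/36
sun–planet: 22·(0−25/36) = −14·(ω_p−ω_c)  ⇒  ω_p−ω_c = −(22/14)·(-25/36) = 275/252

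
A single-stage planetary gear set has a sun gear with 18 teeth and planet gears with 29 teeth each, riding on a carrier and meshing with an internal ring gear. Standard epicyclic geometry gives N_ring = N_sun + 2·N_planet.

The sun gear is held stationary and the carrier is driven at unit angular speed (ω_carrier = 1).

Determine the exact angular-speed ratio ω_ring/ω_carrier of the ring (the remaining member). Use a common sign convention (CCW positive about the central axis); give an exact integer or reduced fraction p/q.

47/38

N_ring = 18 + 2·29 = 76
18(ω_s−ω_c) = −76(ω_r−ω_c),  ω_s=0, ω_c=1
ω_r = 1 − (18/76)(0−1) = 47/38
ω_r/ω_c = 47/38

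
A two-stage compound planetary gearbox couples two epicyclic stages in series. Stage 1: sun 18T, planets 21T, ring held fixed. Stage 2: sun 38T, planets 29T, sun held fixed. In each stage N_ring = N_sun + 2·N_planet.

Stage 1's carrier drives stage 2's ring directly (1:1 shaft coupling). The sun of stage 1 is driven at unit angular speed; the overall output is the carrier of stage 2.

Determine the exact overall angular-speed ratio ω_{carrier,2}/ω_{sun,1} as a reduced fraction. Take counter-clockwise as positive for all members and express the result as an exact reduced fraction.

144/871

Stage 1: N_ring = 18 + 2·21 = 60
Stage 1: 18(ω_s−ω_c) = −60(ω_r−ω_c),  ω_r=0, ω_s=1
Stage 1: 18(1−ω_c) = −60(0−ω_c)  ⇒  78ω_c = 18  ⇒  ω_c = 3/13
  ⇒ ω_c¹/ω_s¹ = 3/13
Stage 2: N_ring = 38 + 2·29 = 96
Stage 2: 38(ω_s−ω_c) = −96(ω_r−ω_c),  ω_s=0, ω_r=1
Stage 2: 38(0−ω_c) = −96(1−ω_c)  ⇒  134ω_c = 96  ⇒  ω_c = 48/67
  ⇒ ω_c²/ω_r² = 48/67
Coupling ω_r² = ω_c¹ ⇒ overall = 3/13 × 48/67 = 144/871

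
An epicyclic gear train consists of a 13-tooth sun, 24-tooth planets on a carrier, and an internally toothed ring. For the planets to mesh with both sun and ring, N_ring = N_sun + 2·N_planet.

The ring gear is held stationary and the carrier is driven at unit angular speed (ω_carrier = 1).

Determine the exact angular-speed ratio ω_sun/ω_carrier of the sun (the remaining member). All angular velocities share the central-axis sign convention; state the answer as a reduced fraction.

74/13

N_ring = 13 + 2·24 = 61
13(ω_s−ω_c) = −61(ω_r−ω_c),  ω_r=0, ω_c=1
ω_s = 1 − (61/13)(0−1) = 74/13
ω_s/ω_c = 74/13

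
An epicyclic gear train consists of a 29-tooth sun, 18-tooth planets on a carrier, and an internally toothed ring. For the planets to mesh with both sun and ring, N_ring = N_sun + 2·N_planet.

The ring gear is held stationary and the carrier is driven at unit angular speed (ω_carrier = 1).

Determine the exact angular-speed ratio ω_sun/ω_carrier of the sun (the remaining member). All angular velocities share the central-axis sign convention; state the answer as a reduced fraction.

94/29

N_ring = 29 + 2·18 = 65
29(ω_s−ω_c) = −65(ω_r−ω_c),  ω_r=0, ω_c=1
ω_s = 1 − (65/29)(0−1) = 94/29
ω_s/ω_c = 94/29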